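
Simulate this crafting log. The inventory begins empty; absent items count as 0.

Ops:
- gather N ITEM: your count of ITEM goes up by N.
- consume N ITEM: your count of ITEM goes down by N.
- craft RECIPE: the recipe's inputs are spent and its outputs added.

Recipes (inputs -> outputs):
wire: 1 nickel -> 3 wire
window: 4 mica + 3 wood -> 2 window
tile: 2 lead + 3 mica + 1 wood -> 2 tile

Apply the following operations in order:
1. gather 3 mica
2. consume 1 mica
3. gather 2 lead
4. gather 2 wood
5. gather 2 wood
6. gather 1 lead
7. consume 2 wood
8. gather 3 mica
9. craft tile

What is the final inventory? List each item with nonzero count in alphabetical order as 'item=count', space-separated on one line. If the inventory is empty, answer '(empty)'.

Answer: lead=1 mica=2 tile=2 wood=1

Derivation:
After 1 (gather 3 mica): mica=3
After 2 (consume 1 mica): mica=2
After 3 (gather 2 lead): lead=2 mica=2
After 4 (gather 2 wood): lead=2 mica=2 wood=2
After 5 (gather 2 wood): lead=2 mica=2 wood=4
After 6 (gather 1 lead): lead=3 mica=2 wood=4
After 7 (consume 2 wood): lead=3 mica=2 wood=2
After 8 (gather 3 mica): lead=3 mica=5 wood=2
After 9 (craft tile): lead=1 mica=2 tile=2 wood=1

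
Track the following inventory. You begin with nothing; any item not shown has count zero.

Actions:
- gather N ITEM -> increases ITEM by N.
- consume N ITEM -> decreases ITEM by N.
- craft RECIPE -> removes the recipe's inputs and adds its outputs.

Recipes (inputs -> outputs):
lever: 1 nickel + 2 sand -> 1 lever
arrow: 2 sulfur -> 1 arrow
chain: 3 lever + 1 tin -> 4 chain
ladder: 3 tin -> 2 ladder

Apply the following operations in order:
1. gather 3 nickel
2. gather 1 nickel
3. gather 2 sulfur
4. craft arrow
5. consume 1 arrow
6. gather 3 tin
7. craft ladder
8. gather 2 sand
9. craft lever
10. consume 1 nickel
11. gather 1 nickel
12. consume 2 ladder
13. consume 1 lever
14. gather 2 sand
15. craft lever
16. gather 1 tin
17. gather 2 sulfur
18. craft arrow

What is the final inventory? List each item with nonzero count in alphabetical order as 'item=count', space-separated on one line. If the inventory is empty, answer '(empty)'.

Answer: arrow=1 lever=1 nickel=2 tin=1

Derivation:
After 1 (gather 3 nickel): nickel=3
After 2 (gather 1 nickel): nickel=4
After 3 (gather 2 sulfur): nickel=4 sulfur=2
After 4 (craft arrow): arrow=1 nickel=4
After 5 (consume 1 arrow): nickel=4
After 6 (gather 3 tin): nickel=4 tin=3
After 7 (craft ladder): ladder=2 nickel=4
After 8 (gather 2 sand): ladder=2 nickel=4 sand=2
After 9 (craft lever): ladder=2 lever=1 nickel=3
After 10 (consume 1 nickel): ladder=2 lever=1 nickel=2
After 11 (gather 1 nickel): ladder=2 lever=1 nickel=3
After 12 (consume 2 ladder): lever=1 nickel=3
After 13 (consume 1 lever): nickel=3
After 14 (gather 2 sand): nickel=3 sand=2
After 15 (craft lever): lever=1 nickel=2
After 16 (gather 1 tin): lever=1 nickel=2 tin=1
After 17 (gather 2 sulfur): lever=1 nickel=2 sulfur=2 tin=1
After 18 (craft arrow): arrow=1 lever=1 nickel=2 tin=1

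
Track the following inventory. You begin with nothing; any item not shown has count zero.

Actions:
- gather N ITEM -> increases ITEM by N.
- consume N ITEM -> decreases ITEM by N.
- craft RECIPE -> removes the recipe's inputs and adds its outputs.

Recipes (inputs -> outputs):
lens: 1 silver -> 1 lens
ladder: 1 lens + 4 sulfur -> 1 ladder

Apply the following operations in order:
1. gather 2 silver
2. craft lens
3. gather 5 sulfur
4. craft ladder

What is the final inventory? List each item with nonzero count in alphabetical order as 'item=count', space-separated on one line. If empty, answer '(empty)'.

Answer: ladder=1 silver=1 sulfur=1

Derivation:
After 1 (gather 2 silver): silver=2
After 2 (craft lens): lens=1 silver=1
After 3 (gather 5 sulfur): lens=1 silver=1 sulfur=5
After 4 (craft ladder): ladder=1 silver=1 sulfur=1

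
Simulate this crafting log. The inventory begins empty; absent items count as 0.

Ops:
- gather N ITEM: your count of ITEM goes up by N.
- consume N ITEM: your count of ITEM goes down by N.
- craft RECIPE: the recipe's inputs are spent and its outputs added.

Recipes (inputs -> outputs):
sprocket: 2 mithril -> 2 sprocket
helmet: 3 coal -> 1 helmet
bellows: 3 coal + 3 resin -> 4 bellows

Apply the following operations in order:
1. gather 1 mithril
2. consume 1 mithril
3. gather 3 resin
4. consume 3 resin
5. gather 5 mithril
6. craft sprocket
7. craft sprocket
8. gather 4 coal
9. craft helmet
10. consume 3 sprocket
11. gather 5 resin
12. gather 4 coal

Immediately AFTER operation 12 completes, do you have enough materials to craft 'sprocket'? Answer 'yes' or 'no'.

After 1 (gather 1 mithril): mithril=1
After 2 (consume 1 mithril): (empty)
After 3 (gather 3 resin): resin=3
After 4 (consume 3 resin): (empty)
After 5 (gather 5 mithril): mithril=5
After 6 (craft sprocket): mithril=3 sprocket=2
After 7 (craft sprocket): mithril=1 sprocket=4
After 8 (gather 4 coal): coal=4 mithril=1 sprocket=4
After 9 (craft helmet): coal=1 helmet=1 mithril=1 sprocket=4
After 10 (consume 3 sprocket): coal=1 helmet=1 mithril=1 sprocket=1
After 11 (gather 5 resin): coal=1 helmet=1 mithril=1 resin=5 sprocket=1
After 12 (gather 4 coal): coal=5 helmet=1 mithril=1 resin=5 sprocket=1

Answer: no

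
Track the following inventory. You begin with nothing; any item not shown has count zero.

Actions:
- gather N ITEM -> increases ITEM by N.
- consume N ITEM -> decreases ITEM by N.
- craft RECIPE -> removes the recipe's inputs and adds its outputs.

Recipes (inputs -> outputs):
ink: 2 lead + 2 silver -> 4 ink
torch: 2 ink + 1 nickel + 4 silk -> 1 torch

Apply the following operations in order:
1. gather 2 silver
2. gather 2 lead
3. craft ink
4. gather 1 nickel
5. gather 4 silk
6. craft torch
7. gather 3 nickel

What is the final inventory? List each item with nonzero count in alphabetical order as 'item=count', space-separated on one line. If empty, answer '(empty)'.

After 1 (gather 2 silver): silver=2
After 2 (gather 2 lead): lead=2 silver=2
After 3 (craft ink): ink=4
After 4 (gather 1 nickel): ink=4 nickel=1
After 5 (gather 4 silk): ink=4 nickel=1 silk=4
After 6 (craft torch): ink=2 torch=1
After 7 (gather 3 nickel): ink=2 nickel=3 torch=1

Answer: ink=2 nickel=3 torch=1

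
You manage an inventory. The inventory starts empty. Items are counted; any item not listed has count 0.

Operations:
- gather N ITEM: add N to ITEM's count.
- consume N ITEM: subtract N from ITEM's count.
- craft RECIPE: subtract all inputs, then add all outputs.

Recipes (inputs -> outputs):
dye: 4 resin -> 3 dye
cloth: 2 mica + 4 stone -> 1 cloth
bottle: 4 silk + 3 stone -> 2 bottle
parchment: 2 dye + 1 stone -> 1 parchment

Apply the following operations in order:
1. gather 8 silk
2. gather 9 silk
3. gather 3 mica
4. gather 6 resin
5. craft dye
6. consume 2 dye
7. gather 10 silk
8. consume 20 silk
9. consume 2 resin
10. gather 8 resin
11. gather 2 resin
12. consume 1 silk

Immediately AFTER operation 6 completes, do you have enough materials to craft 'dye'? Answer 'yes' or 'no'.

Answer: no

Derivation:
After 1 (gather 8 silk): silk=8
After 2 (gather 9 silk): silk=17
After 3 (gather 3 mica): mica=3 silk=17
After 4 (gather 6 resin): mica=3 resin=6 silk=17
After 5 (craft dye): dye=3 mica=3 resin=2 silk=17
After 6 (consume 2 dye): dye=1 mica=3 resin=2 silk=17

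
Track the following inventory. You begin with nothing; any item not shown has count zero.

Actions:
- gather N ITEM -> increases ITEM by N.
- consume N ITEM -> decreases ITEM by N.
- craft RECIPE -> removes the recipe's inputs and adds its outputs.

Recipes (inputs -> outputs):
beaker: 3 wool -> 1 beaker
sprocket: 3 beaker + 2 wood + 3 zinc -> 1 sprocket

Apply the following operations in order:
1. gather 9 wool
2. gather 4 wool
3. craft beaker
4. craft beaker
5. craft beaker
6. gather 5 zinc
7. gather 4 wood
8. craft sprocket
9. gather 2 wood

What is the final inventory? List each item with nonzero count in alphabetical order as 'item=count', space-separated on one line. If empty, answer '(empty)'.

Answer: sprocket=1 wood=4 wool=4 zinc=2

Derivation:
After 1 (gather 9 wool): wool=9
After 2 (gather 4 wool): wool=13
After 3 (craft beaker): beaker=1 wool=10
After 4 (craft beaker): beaker=2 wool=7
After 5 (craft beaker): beaker=3 wool=4
After 6 (gather 5 zinc): beaker=3 wool=4 zinc=5
After 7 (gather 4 wood): beaker=3 wood=4 wool=4 zinc=5
After 8 (craft sprocket): sprocket=1 wood=2 wool=4 zinc=2
After 9 (gather 2 wood): sprocket=1 wood=4 wool=4 zinc=2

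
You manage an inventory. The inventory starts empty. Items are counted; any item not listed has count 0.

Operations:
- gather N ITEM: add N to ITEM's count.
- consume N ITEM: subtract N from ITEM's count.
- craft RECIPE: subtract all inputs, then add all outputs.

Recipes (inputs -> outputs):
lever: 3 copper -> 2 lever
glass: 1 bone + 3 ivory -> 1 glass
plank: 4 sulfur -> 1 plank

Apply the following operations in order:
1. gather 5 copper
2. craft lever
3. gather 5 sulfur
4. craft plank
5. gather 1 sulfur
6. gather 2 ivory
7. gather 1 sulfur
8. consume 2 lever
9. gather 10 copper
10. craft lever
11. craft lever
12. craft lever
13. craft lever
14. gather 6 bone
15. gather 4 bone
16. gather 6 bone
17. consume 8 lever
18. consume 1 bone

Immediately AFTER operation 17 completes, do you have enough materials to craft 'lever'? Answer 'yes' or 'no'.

Answer: no

Derivation:
After 1 (gather 5 copper): copper=5
After 2 (craft lever): copper=2 lever=2
After 3 (gather 5 sulfur): copper=2 lever=2 sulfur=5
After 4 (craft plank): copper=2 lever=2 plank=1 sulfur=1
After 5 (gather 1 sulfur): copper=2 lever=2 plank=1 sulfur=2
After 6 (gather 2 ivory): copper=2 ivory=2 lever=2 plank=1 sulfur=2
After 7 (gather 1 sulfur): copper=2 ivory=2 lever=2 plank=1 sulfur=3
After 8 (consume 2 lever): copper=2 ivory=2 plank=1 sulfur=3
After 9 (gather 10 copper): copper=12 ivory=2 plank=1 sulfur=3
After 10 (craft lever): copper=9 ivory=2 lever=2 plank=1 sulfur=3
After 11 (craft lever): copper=6 ivory=2 lever=4 plank=1 sulfur=3
After 12 (craft lever): copper=3 ivory=2 lever=6 plank=1 sulfur=3
After 13 (craft lever): ivory=2 lever=8 plank=1 sulfur=3
After 14 (gather 6 bone): bone=6 ivory=2 lever=8 plank=1 sulfur=3
After 15 (gather 4 bone): bone=10 ivory=2 lever=8 plank=1 sulfur=3
After 16 (gather 6 bone): bone=16 ivory=2 lever=8 plank=1 sulfur=3
After 17 (consume 8 lever): bone=16 ivory=2 plank=1 sulfur=3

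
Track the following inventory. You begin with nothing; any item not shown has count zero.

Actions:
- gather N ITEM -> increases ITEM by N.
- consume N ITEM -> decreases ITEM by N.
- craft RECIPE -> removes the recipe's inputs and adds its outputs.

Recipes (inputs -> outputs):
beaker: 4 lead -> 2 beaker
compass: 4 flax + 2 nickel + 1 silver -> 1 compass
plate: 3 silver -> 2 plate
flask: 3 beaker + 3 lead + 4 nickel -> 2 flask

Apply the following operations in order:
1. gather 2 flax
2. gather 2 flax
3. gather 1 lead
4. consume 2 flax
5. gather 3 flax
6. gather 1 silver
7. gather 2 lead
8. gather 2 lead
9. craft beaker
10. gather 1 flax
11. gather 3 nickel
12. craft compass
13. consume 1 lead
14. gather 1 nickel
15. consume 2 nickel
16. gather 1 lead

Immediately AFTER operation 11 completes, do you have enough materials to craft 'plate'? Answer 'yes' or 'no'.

Answer: no

Derivation:
After 1 (gather 2 flax): flax=2
After 2 (gather 2 flax): flax=4
After 3 (gather 1 lead): flax=4 lead=1
After 4 (consume 2 flax): flax=2 lead=1
After 5 (gather 3 flax): flax=5 lead=1
After 6 (gather 1 silver): flax=5 lead=1 silver=1
After 7 (gather 2 lead): flax=5 lead=3 silver=1
After 8 (gather 2 lead): flax=5 lead=5 silver=1
After 9 (craft beaker): beaker=2 flax=5 lead=1 silver=1
After 10 (gather 1 flax): beaker=2 flax=6 lead=1 silver=1
After 11 (gather 3 nickel): beaker=2 flax=6 lead=1 nickel=3 silver=1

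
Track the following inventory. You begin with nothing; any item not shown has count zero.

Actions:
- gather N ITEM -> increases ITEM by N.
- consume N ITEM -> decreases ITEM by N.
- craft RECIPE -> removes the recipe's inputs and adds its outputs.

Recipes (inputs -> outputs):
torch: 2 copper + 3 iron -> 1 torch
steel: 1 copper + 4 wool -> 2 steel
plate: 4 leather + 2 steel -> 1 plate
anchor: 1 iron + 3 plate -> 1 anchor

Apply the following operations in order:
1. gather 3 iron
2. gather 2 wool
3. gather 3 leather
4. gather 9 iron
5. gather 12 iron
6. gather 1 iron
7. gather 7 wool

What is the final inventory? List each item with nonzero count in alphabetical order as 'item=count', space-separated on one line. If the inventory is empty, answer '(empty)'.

Answer: iron=25 leather=3 wool=9

Derivation:
After 1 (gather 3 iron): iron=3
After 2 (gather 2 wool): iron=3 wool=2
After 3 (gather 3 leather): iron=3 leather=3 wool=2
After 4 (gather 9 iron): iron=12 leather=3 wool=2
After 5 (gather 12 iron): iron=24 leather=3 wool=2
After 6 (gather 1 iron): iron=25 leather=3 wool=2
After 7 (gather 7 wool): iron=25 leather=3 wool=9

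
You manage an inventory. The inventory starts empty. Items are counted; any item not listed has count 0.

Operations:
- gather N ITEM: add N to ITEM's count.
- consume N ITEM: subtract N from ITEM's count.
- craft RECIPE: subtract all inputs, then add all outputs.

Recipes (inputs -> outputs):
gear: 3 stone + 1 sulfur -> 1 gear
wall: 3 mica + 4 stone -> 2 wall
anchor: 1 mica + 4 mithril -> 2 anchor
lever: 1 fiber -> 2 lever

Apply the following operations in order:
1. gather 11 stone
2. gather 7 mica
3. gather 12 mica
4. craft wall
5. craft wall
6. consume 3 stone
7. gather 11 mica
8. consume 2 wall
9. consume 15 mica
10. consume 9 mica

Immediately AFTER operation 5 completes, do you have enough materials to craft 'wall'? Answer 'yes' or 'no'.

Answer: no

Derivation:
After 1 (gather 11 stone): stone=11
After 2 (gather 7 mica): mica=7 stone=11
After 3 (gather 12 mica): mica=19 stone=11
After 4 (craft wall): mica=16 stone=7 wall=2
After 5 (craft wall): mica=13 stone=3 wall=4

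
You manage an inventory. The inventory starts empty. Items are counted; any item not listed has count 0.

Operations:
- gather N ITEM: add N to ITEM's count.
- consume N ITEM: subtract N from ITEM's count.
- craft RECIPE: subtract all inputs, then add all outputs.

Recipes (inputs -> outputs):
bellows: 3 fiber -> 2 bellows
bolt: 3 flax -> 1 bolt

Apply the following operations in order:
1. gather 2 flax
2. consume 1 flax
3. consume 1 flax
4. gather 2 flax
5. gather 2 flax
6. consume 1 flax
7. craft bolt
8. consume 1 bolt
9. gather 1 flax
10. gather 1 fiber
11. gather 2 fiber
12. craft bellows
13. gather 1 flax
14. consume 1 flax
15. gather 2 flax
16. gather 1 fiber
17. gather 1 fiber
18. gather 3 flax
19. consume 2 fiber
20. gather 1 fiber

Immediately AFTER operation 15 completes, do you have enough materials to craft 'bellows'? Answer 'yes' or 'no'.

Answer: no

Derivation:
After 1 (gather 2 flax): flax=2
After 2 (consume 1 flax): flax=1
After 3 (consume 1 flax): (empty)
After 4 (gather 2 flax): flax=2
After 5 (gather 2 flax): flax=4
After 6 (consume 1 flax): flax=3
After 7 (craft bolt): bolt=1
After 8 (consume 1 bolt): (empty)
After 9 (gather 1 flax): flax=1
After 10 (gather 1 fiber): fiber=1 flax=1
After 11 (gather 2 fiber): fiber=3 flax=1
After 12 (craft bellows): bellows=2 flax=1
After 13 (gather 1 flax): bellows=2 flax=2
After 14 (consume 1 flax): bellows=2 flax=1
After 15 (gather 2 flax): bellows=2 flax=3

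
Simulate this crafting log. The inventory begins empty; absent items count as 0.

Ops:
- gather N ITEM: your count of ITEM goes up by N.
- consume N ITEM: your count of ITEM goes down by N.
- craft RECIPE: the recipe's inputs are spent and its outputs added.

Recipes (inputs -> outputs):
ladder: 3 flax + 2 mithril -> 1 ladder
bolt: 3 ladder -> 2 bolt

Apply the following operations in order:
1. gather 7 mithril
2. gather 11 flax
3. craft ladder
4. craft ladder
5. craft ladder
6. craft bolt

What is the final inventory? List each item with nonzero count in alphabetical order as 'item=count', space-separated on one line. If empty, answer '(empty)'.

Answer: bolt=2 flax=2 mithril=1

Derivation:
After 1 (gather 7 mithril): mithril=7
After 2 (gather 11 flax): flax=11 mithril=7
After 3 (craft ladder): flax=8 ladder=1 mithril=5
After 4 (craft ladder): flax=5 ladder=2 mithril=3
After 5 (craft ladder): flax=2 ladder=3 mithril=1
After 6 (craft bolt): bolt=2 flax=2 mithril=1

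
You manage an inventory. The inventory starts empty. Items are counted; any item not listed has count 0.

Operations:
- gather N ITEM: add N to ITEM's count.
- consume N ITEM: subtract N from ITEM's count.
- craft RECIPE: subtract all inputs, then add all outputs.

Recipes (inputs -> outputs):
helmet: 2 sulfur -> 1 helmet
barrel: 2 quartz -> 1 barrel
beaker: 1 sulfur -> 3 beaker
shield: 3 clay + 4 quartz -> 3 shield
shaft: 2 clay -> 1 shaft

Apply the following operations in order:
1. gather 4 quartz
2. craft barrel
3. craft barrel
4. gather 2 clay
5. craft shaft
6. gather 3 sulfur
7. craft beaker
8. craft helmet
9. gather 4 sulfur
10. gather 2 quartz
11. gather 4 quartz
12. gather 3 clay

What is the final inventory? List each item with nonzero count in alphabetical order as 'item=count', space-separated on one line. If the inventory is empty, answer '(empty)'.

Answer: barrel=2 beaker=3 clay=3 helmet=1 quartz=6 shaft=1 sulfur=4

Derivation:
After 1 (gather 4 quartz): quartz=4
After 2 (craft barrel): barrel=1 quartz=2
After 3 (craft barrel): barrel=2
After 4 (gather 2 clay): barrel=2 clay=2
After 5 (craft shaft): barrel=2 shaft=1
After 6 (gather 3 sulfur): barrel=2 shaft=1 sulfur=3
After 7 (craft beaker): barrel=2 beaker=3 shaft=1 sulfur=2
After 8 (craft helmet): barrel=2 beaker=3 helmet=1 shaft=1
After 9 (gather 4 sulfur): barrel=2 beaker=3 helmet=1 shaft=1 sulfur=4
After 10 (gather 2 quartz): barrel=2 beaker=3 helmet=1 quartz=2 shaft=1 sulfur=4
After 11 (gather 4 quartz): barrel=2 beaker=3 helmet=1 quartz=6 shaft=1 sulfur=4
After 12 (gather 3 clay): barrel=2 beaker=3 clay=3 helmet=1 quartz=6 shaft=1 sulfur=4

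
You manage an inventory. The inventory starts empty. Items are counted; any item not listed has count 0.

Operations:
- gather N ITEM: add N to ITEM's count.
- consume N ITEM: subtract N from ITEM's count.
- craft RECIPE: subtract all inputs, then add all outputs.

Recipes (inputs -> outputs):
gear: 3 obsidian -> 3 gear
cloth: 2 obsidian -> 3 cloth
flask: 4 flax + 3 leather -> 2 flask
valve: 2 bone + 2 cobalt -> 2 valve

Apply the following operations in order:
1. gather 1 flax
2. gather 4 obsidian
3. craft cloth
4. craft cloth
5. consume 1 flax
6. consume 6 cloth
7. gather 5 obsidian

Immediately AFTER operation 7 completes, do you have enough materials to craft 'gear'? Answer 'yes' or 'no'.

Answer: yes

Derivation:
After 1 (gather 1 flax): flax=1
After 2 (gather 4 obsidian): flax=1 obsidian=4
After 3 (craft cloth): cloth=3 flax=1 obsidian=2
After 4 (craft cloth): cloth=6 flax=1
After 5 (consume 1 flax): cloth=6
After 6 (consume 6 cloth): (empty)
After 7 (gather 5 obsidian): obsidian=5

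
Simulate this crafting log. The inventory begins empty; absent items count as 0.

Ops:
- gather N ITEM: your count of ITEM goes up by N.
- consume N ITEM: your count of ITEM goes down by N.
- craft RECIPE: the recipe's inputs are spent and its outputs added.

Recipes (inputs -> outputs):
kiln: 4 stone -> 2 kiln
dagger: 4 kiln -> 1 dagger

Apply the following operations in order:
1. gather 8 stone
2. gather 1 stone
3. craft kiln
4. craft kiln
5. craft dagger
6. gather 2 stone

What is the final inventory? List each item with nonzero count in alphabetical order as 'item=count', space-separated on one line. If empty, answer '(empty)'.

Answer: dagger=1 stone=3

Derivation:
After 1 (gather 8 stone): stone=8
After 2 (gather 1 stone): stone=9
After 3 (craft kiln): kiln=2 stone=5
After 4 (craft kiln): kiln=4 stone=1
After 5 (craft dagger): dagger=1 stone=1
After 6 (gather 2 stone): dagger=1 stone=3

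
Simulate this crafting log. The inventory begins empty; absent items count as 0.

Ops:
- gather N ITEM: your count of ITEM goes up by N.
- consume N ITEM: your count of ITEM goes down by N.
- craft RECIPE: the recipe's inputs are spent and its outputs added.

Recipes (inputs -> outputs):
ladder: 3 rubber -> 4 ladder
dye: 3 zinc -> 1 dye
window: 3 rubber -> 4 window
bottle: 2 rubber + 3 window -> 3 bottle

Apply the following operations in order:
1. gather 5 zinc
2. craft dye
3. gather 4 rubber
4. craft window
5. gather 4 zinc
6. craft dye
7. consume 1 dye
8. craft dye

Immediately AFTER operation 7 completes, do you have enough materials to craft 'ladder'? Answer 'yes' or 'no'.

Answer: no

Derivation:
After 1 (gather 5 zinc): zinc=5
After 2 (craft dye): dye=1 zinc=2
After 3 (gather 4 rubber): dye=1 rubber=4 zinc=2
After 4 (craft window): dye=1 rubber=1 window=4 zinc=2
After 5 (gather 4 zinc): dye=1 rubber=1 window=4 zinc=6
After 6 (craft dye): dye=2 rubber=1 window=4 zinc=3
After 7 (consume 1 dye): dye=1 rubber=1 window=4 zinc=3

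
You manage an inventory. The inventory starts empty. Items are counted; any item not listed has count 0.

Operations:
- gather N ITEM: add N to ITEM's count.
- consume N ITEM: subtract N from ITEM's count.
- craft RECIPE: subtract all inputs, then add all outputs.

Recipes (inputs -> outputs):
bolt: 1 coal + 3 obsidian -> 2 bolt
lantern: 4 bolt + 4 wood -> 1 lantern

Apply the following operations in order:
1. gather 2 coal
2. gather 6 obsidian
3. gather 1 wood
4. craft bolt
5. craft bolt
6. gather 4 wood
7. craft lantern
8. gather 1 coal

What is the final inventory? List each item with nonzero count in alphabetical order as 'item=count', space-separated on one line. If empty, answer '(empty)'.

After 1 (gather 2 coal): coal=2
After 2 (gather 6 obsidian): coal=2 obsidian=6
After 3 (gather 1 wood): coal=2 obsidian=6 wood=1
After 4 (craft bolt): bolt=2 coal=1 obsidian=3 wood=1
After 5 (craft bolt): bolt=4 wood=1
After 6 (gather 4 wood): bolt=4 wood=5
After 7 (craft lantern): lantern=1 wood=1
After 8 (gather 1 coal): coal=1 lantern=1 wood=1

Answer: coal=1 lantern=1 wood=1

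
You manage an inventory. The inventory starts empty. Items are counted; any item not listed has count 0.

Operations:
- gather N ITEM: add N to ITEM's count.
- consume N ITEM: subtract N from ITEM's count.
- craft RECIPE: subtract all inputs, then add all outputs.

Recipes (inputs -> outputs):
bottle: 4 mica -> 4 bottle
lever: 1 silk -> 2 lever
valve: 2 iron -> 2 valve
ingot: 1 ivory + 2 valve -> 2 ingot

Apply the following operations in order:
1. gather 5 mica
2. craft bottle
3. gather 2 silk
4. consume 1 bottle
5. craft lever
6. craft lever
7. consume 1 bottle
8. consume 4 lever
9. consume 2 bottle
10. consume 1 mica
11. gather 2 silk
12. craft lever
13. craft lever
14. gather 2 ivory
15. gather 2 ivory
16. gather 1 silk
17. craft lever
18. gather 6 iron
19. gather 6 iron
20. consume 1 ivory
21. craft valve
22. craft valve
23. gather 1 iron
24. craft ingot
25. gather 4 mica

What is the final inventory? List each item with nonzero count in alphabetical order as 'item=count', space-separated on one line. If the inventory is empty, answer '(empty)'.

After 1 (gather 5 mica): mica=5
After 2 (craft bottle): bottle=4 mica=1
After 3 (gather 2 silk): bottle=4 mica=1 silk=2
After 4 (consume 1 bottle): bottle=3 mica=1 silk=2
After 5 (craft lever): bottle=3 lever=2 mica=1 silk=1
After 6 (craft lever): bottle=3 lever=4 mica=1
After 7 (consume 1 bottle): bottle=2 lever=4 mica=1
After 8 (consume 4 lever): bottle=2 mica=1
After 9 (consume 2 bottle): mica=1
After 10 (consume 1 mica): (empty)
After 11 (gather 2 silk): silk=2
After 12 (craft lever): lever=2 silk=1
After 13 (craft lever): lever=4
After 14 (gather 2 ivory): ivory=2 lever=4
After 15 (gather 2 ivory): ivory=4 lever=4
After 16 (gather 1 silk): ivory=4 lever=4 silk=1
After 17 (craft lever): ivory=4 lever=6
After 18 (gather 6 iron): iron=6 ivory=4 lever=6
After 19 (gather 6 iron): iron=12 ivory=4 lever=6
After 20 (consume 1 ivory): iron=12 ivory=3 lever=6
After 21 (craft valve): iron=10 ivory=3 lever=6 valve=2
After 22 (craft valve): iron=8 ivory=3 lever=6 valve=4
After 23 (gather 1 iron): iron=9 ivory=3 lever=6 valve=4
After 24 (craft ingot): ingot=2 iron=9 ivory=2 lever=6 valve=2
After 25 (gather 4 mica): ingot=2 iron=9 ivory=2 lever=6 mica=4 valve=2

Answer: ingot=2 iron=9 ivory=2 lever=6 mica=4 valve=2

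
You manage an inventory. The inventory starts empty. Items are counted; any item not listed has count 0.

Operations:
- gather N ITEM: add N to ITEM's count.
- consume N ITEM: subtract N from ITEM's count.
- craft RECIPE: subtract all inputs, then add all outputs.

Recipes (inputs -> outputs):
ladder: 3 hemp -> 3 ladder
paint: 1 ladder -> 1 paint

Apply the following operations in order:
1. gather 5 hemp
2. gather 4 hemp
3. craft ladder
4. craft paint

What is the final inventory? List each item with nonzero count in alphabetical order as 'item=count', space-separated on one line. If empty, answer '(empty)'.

Answer: hemp=6 ladder=2 paint=1

Derivation:
After 1 (gather 5 hemp): hemp=5
After 2 (gather 4 hemp): hemp=9
After 3 (craft ladder): hemp=6 ladder=3
After 4 (craft paint): hemp=6 ladder=2 paint=1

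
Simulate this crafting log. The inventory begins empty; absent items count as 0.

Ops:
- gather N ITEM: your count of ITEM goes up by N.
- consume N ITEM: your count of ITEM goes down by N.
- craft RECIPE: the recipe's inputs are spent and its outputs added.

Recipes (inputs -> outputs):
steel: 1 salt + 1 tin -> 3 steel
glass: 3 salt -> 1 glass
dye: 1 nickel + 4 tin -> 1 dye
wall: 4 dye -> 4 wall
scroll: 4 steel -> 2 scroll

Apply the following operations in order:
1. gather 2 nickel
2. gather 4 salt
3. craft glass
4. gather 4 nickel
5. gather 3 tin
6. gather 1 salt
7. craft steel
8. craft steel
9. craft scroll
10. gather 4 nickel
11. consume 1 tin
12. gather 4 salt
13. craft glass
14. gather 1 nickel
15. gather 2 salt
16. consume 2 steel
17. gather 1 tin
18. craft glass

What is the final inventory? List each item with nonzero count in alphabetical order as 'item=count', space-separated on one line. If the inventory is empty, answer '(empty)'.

Answer: glass=3 nickel=11 scroll=2 tin=1

Derivation:
After 1 (gather 2 nickel): nickel=2
After 2 (gather 4 salt): nickel=2 salt=4
After 3 (craft glass): glass=1 nickel=2 salt=1
After 4 (gather 4 nickel): glass=1 nickel=6 salt=1
After 5 (gather 3 tin): glass=1 nickel=6 salt=1 tin=3
After 6 (gather 1 salt): glass=1 nickel=6 salt=2 tin=3
After 7 (craft steel): glass=1 nickel=6 salt=1 steel=3 tin=2
After 8 (craft steel): glass=1 nickel=6 steel=6 tin=1
After 9 (craft scroll): glass=1 nickel=6 scroll=2 steel=2 tin=1
After 10 (gather 4 nickel): glass=1 nickel=10 scroll=2 steel=2 tin=1
After 11 (consume 1 tin): glass=1 nickel=10 scroll=2 steel=2
After 12 (gather 4 salt): glass=1 nickel=10 salt=4 scroll=2 steel=2
After 13 (craft glass): glass=2 nickel=10 salt=1 scroll=2 steel=2
After 14 (gather 1 nickel): glass=2 nickel=11 salt=1 scroll=2 steel=2
After 15 (gather 2 salt): glass=2 nickel=11 salt=3 scroll=2 steel=2
After 16 (consume 2 steel): glass=2 nickel=11 salt=3 scroll=2
After 17 (gather 1 tin): glass=2 nickel=11 salt=3 scroll=2 tin=1
After 18 (craft glass): glass=3 nickel=11 scroll=2 tin=1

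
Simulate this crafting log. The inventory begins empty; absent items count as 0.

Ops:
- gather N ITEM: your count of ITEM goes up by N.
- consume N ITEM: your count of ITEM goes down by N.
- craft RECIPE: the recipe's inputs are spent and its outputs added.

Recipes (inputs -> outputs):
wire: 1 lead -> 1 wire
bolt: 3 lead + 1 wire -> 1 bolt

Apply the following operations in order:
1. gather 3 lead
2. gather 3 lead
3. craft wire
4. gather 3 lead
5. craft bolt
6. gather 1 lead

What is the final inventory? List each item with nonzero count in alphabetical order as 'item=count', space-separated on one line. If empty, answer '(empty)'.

Answer: bolt=1 lead=6

Derivation:
After 1 (gather 3 lead): lead=3
After 2 (gather 3 lead): lead=6
After 3 (craft wire): lead=5 wire=1
After 4 (gather 3 lead): lead=8 wire=1
After 5 (craft bolt): bolt=1 lead=5
After 6 (gather 1 lead): bolt=1 lead=6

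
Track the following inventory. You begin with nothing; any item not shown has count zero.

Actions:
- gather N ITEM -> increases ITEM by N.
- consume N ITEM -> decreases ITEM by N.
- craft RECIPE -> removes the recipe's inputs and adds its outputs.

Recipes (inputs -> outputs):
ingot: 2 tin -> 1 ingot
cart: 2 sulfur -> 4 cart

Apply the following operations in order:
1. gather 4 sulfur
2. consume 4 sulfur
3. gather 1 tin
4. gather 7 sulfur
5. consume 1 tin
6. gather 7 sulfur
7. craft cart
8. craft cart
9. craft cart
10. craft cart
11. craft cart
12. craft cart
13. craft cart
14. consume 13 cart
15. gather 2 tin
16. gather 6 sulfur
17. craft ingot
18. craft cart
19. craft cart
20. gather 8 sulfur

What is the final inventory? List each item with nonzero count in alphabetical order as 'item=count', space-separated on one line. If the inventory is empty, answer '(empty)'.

Answer: cart=23 ingot=1 sulfur=10

Derivation:
After 1 (gather 4 sulfur): sulfur=4
After 2 (consume 4 sulfur): (empty)
After 3 (gather 1 tin): tin=1
After 4 (gather 7 sulfur): sulfur=7 tin=1
After 5 (consume 1 tin): sulfur=7
After 6 (gather 7 sulfur): sulfur=14
After 7 (craft cart): cart=4 sulfur=12
After 8 (craft cart): cart=8 sulfur=10
After 9 (craft cart): cart=12 sulfur=8
After 10 (craft cart): cart=16 sulfur=6
After 11 (craft cart): cart=20 sulfur=4
After 12 (craft cart): cart=24 sulfur=2
After 13 (craft cart): cart=28
After 14 (consume 13 cart): cart=15
After 15 (gather 2 tin): cart=15 tin=2
After 16 (gather 6 sulfur): cart=15 sulfur=6 tin=2
After 17 (craft ingot): cart=15 ingot=1 sulfur=6
After 18 (craft cart): cart=19 ingot=1 sulfur=4
After 19 (craft cart): cart=23 ingot=1 sulfur=2
After 20 (gather 8 sulfur): cart=23 ingot=1 sulfur=10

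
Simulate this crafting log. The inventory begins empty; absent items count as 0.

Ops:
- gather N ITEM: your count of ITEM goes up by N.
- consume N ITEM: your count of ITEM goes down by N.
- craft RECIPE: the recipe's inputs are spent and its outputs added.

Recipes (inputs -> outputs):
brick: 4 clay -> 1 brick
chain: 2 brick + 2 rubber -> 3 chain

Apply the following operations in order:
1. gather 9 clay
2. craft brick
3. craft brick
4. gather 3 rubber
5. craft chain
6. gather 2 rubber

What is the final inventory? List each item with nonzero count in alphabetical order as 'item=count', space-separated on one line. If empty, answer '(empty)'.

After 1 (gather 9 clay): clay=9
After 2 (craft brick): brick=1 clay=5
After 3 (craft brick): brick=2 clay=1
After 4 (gather 3 rubber): brick=2 clay=1 rubber=3
After 5 (craft chain): chain=3 clay=1 rubber=1
After 6 (gather 2 rubber): chain=3 clay=1 rubber=3

Answer: chain=3 clay=1 rubber=3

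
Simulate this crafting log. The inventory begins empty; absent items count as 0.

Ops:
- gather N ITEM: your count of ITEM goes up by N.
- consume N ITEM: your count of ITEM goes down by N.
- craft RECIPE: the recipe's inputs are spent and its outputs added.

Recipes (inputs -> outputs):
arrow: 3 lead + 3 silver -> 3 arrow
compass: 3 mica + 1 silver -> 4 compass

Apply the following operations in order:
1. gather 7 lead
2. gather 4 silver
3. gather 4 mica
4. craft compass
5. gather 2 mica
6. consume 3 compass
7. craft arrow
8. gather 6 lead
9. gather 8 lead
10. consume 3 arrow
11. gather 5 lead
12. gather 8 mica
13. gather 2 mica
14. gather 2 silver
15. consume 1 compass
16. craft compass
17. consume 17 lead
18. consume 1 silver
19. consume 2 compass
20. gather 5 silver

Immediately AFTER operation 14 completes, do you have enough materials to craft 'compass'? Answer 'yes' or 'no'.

Answer: yes

Derivation:
After 1 (gather 7 lead): lead=7
After 2 (gather 4 silver): lead=7 silver=4
After 3 (gather 4 mica): lead=7 mica=4 silver=4
After 4 (craft compass): compass=4 lead=7 mica=1 silver=3
After 5 (gather 2 mica): compass=4 lead=7 mica=3 silver=3
After 6 (consume 3 compass): compass=1 lead=7 mica=3 silver=3
After 7 (craft arrow): arrow=3 compass=1 lead=4 mica=3
After 8 (gather 6 lead): arrow=3 compass=1 lead=10 mica=3
After 9 (gather 8 lead): arrow=3 compass=1 lead=18 mica=3
After 10 (consume 3 arrow): compass=1 lead=18 mica=3
After 11 (gather 5 lead): compass=1 lead=23 mica=3
After 12 (gather 8 mica): compass=1 lead=23 mica=11
After 13 (gather 2 mica): compass=1 lead=23 mica=13
After 14 (gather 2 silver): compass=1 lead=23 mica=13 silver=2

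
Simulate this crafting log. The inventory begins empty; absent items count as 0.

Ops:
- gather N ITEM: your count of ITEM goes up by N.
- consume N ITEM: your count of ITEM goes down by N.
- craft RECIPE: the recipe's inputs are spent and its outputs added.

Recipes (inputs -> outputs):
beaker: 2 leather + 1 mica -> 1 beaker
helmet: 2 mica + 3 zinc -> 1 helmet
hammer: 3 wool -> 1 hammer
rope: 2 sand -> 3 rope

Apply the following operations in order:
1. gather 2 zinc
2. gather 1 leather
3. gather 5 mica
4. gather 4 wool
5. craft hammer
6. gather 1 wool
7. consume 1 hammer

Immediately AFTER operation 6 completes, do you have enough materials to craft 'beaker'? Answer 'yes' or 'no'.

After 1 (gather 2 zinc): zinc=2
After 2 (gather 1 leather): leather=1 zinc=2
After 3 (gather 5 mica): leather=1 mica=5 zinc=2
After 4 (gather 4 wool): leather=1 mica=5 wool=4 zinc=2
After 5 (craft hammer): hammer=1 leather=1 mica=5 wool=1 zinc=2
After 6 (gather 1 wool): hammer=1 leather=1 mica=5 wool=2 zinc=2

Answer: no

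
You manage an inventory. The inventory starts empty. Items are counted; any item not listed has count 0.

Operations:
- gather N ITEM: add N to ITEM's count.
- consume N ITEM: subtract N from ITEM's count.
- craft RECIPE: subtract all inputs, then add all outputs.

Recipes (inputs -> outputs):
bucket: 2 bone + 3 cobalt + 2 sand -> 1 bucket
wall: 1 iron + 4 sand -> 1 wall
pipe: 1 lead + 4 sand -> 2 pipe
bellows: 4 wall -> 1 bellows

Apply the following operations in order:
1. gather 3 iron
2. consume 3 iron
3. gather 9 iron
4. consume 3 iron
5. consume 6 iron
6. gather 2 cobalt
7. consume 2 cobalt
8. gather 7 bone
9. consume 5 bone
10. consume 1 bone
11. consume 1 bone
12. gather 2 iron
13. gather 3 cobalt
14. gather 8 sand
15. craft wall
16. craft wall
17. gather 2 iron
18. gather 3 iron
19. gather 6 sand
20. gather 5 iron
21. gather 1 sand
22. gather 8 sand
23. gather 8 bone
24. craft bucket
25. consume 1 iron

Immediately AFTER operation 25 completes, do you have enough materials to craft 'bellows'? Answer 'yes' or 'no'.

After 1 (gather 3 iron): iron=3
After 2 (consume 3 iron): (empty)
After 3 (gather 9 iron): iron=9
After 4 (consume 3 iron): iron=6
After 5 (consume 6 iron): (empty)
After 6 (gather 2 cobalt): cobalt=2
After 7 (consume 2 cobalt): (empty)
After 8 (gather 7 bone): bone=7
After 9 (consume 5 bone): bone=2
After 10 (consume 1 bone): bone=1
After 11 (consume 1 bone): (empty)
After 12 (gather 2 iron): iron=2
After 13 (gather 3 cobalt): cobalt=3 iron=2
After 14 (gather 8 sand): cobalt=3 iron=2 sand=8
After 15 (craft wall): cobalt=3 iron=1 sand=4 wall=1
After 16 (craft wall): cobalt=3 wall=2
After 17 (gather 2 iron): cobalt=3 iron=2 wall=2
After 18 (gather 3 iron): cobalt=3 iron=5 wall=2
After 19 (gather 6 sand): cobalt=3 iron=5 sand=6 wall=2
After 20 (gather 5 iron): cobalt=3 iron=10 sand=6 wall=2
After 21 (gather 1 sand): cobalt=3 iron=10 sand=7 wall=2
After 22 (gather 8 sand): cobalt=3 iron=10 sand=15 wall=2
After 23 (gather 8 bone): bone=8 cobalt=3 iron=10 sand=15 wall=2
After 24 (craft bucket): bone=6 bucket=1 iron=10 sand=13 wall=2
After 25 (consume 1 iron): bone=6 bucket=1 iron=9 sand=13 wall=2

Answer: no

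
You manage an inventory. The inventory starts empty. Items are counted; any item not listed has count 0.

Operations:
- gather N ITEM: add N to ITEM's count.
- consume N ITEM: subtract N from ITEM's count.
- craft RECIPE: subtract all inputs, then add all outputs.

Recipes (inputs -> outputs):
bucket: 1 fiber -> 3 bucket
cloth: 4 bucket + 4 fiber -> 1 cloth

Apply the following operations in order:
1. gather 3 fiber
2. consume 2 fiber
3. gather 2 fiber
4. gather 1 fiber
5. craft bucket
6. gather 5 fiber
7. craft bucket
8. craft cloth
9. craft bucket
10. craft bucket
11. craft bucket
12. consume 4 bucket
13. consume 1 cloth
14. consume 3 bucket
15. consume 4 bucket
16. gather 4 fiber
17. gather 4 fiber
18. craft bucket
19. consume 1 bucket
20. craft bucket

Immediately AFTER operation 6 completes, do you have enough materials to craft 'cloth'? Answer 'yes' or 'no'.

After 1 (gather 3 fiber): fiber=3
After 2 (consume 2 fiber): fiber=1
After 3 (gather 2 fiber): fiber=3
After 4 (gather 1 fiber): fiber=4
After 5 (craft bucket): bucket=3 fiber=3
After 6 (gather 5 fiber): bucket=3 fiber=8

Answer: no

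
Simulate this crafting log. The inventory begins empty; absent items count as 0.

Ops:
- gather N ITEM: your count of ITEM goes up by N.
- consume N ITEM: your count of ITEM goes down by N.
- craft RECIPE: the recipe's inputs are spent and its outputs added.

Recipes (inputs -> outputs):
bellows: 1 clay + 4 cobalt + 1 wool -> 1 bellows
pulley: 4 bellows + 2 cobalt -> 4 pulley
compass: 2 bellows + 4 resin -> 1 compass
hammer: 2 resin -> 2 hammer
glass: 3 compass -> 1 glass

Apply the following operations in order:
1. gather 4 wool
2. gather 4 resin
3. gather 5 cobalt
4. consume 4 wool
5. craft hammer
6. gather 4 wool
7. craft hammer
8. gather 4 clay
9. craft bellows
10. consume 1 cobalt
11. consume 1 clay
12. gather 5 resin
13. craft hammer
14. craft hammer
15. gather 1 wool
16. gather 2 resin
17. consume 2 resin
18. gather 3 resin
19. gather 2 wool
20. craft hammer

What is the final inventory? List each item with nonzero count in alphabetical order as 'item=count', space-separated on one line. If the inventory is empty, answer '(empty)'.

After 1 (gather 4 wool): wool=4
After 2 (gather 4 resin): resin=4 wool=4
After 3 (gather 5 cobalt): cobalt=5 resin=4 wool=4
After 4 (consume 4 wool): cobalt=5 resin=4
After 5 (craft hammer): cobalt=5 hammer=2 resin=2
After 6 (gather 4 wool): cobalt=5 hammer=2 resin=2 wool=4
After 7 (craft hammer): cobalt=5 hammer=4 wool=4
After 8 (gather 4 clay): clay=4 cobalt=5 hammer=4 wool=4
After 9 (craft bellows): bellows=1 clay=3 cobalt=1 hammer=4 wool=3
After 10 (consume 1 cobalt): bellows=1 clay=3 hammer=4 wool=3
After 11 (consume 1 clay): bellows=1 clay=2 hammer=4 wool=3
After 12 (gather 5 resin): bellows=1 clay=2 hammer=4 resin=5 wool=3
After 13 (craft hammer): bellows=1 clay=2 hammer=6 resin=3 wool=3
After 14 (craft hammer): bellows=1 clay=2 hammer=8 resin=1 wool=3
After 15 (gather 1 wool): bellows=1 clay=2 hammer=8 resin=1 wool=4
After 16 (gather 2 resin): bellows=1 clay=2 hammer=8 resin=3 wool=4
After 17 (consume 2 resin): bellows=1 clay=2 hammer=8 resin=1 wool=4
After 18 (gather 3 resin): bellows=1 clay=2 hammer=8 resin=4 wool=4
After 19 (gather 2 wool): bellows=1 clay=2 hammer=8 resin=4 wool=6
After 20 (craft hammer): bellows=1 clay=2 hammer=10 resin=2 wool=6

Answer: bellows=1 clay=2 hammer=10 resin=2 wool=6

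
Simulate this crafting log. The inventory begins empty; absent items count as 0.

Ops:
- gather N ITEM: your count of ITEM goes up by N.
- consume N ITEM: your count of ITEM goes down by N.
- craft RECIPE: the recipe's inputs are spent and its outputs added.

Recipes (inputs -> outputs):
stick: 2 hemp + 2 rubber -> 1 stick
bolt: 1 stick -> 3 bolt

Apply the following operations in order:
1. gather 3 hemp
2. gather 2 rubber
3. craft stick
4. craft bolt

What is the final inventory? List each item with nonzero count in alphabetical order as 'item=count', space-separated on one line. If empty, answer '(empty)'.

Answer: bolt=3 hemp=1

Derivation:
After 1 (gather 3 hemp): hemp=3
After 2 (gather 2 rubber): hemp=3 rubber=2
After 3 (craft stick): hemp=1 stick=1
After 4 (craft bolt): bolt=3 hemp=1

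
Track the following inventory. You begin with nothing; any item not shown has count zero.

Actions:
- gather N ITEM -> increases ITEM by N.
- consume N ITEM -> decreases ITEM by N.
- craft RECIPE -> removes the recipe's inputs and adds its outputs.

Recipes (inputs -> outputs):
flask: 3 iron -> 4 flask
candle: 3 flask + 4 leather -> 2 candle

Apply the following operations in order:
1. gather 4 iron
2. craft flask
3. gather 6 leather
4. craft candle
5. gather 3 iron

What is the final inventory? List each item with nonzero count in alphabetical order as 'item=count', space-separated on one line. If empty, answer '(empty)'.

Answer: candle=2 flask=1 iron=4 leather=2

Derivation:
After 1 (gather 4 iron): iron=4
After 2 (craft flask): flask=4 iron=1
After 3 (gather 6 leather): flask=4 iron=1 leather=6
After 4 (craft candle): candle=2 flask=1 iron=1 leather=2
After 5 (gather 3 iron): candle=2 flask=1 iron=4 leather=2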